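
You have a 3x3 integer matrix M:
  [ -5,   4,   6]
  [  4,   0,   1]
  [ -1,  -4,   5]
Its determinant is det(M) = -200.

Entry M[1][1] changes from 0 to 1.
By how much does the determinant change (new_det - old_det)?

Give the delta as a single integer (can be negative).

Answer: -19

Derivation:
Cofactor C_11 = -19
Entry delta = 1 - 0 = 1
Det delta = entry_delta * cofactor = 1 * -19 = -19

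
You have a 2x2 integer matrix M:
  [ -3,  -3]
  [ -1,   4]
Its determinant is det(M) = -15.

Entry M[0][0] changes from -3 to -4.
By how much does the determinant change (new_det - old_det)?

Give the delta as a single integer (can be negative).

Answer: -4

Derivation:
Cofactor C_00 = 4
Entry delta = -4 - -3 = -1
Det delta = entry_delta * cofactor = -1 * 4 = -4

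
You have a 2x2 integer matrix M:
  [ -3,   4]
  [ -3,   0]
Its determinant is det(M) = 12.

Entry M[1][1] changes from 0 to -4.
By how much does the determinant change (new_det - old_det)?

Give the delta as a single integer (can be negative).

Answer: 12

Derivation:
Cofactor C_11 = -3
Entry delta = -4 - 0 = -4
Det delta = entry_delta * cofactor = -4 * -3 = 12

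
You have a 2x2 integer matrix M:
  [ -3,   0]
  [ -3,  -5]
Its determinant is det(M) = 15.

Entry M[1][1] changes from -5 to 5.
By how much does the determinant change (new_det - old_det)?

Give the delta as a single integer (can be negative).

Answer: -30

Derivation:
Cofactor C_11 = -3
Entry delta = 5 - -5 = 10
Det delta = entry_delta * cofactor = 10 * -3 = -30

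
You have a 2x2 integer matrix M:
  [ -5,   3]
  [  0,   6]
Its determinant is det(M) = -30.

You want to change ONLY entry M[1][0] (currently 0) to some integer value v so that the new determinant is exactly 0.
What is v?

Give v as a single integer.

det is linear in entry M[1][0]: det = old_det + (v - 0) * C_10
Cofactor C_10 = -3
Want det = 0: -30 + (v - 0) * -3 = 0
  (v - 0) = 30 / -3 = -10
  v = 0 + (-10) = -10

Answer: -10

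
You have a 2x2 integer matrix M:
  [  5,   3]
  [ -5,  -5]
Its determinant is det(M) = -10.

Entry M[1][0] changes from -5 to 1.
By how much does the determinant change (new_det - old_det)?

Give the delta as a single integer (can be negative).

Answer: -18

Derivation:
Cofactor C_10 = -3
Entry delta = 1 - -5 = 6
Det delta = entry_delta * cofactor = 6 * -3 = -18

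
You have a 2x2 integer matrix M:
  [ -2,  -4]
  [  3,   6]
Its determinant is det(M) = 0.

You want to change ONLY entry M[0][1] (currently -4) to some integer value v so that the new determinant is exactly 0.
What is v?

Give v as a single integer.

det is linear in entry M[0][1]: det = old_det + (v - -4) * C_01
Cofactor C_01 = -3
Want det = 0: 0 + (v - -4) * -3 = 0
  (v - -4) = 0 / -3 = 0
  v = -4 + (0) = -4

Answer: -4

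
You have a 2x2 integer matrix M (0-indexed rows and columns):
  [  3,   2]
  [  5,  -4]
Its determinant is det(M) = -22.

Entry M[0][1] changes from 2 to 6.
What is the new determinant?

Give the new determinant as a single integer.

det is linear in row 0: changing M[0][1] by delta changes det by delta * cofactor(0,1).
Cofactor C_01 = (-1)^(0+1) * minor(0,1) = -5
Entry delta = 6 - 2 = 4
Det delta = 4 * -5 = -20
New det = -22 + -20 = -42

Answer: -42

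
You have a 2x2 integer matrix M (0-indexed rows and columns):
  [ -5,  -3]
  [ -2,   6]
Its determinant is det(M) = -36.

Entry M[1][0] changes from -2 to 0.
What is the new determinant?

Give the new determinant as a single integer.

Answer: -30

Derivation:
det is linear in row 1: changing M[1][0] by delta changes det by delta * cofactor(1,0).
Cofactor C_10 = (-1)^(1+0) * minor(1,0) = 3
Entry delta = 0 - -2 = 2
Det delta = 2 * 3 = 6
New det = -36 + 6 = -30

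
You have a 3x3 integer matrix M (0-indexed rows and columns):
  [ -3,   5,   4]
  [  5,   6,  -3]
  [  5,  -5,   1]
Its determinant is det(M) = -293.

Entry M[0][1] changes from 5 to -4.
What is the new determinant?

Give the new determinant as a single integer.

Answer: -113

Derivation:
det is linear in row 0: changing M[0][1] by delta changes det by delta * cofactor(0,1).
Cofactor C_01 = (-1)^(0+1) * minor(0,1) = -20
Entry delta = -4 - 5 = -9
Det delta = -9 * -20 = 180
New det = -293 + 180 = -113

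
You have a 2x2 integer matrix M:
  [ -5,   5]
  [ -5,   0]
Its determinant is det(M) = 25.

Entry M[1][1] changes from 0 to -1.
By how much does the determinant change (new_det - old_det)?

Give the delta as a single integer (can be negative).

Cofactor C_11 = -5
Entry delta = -1 - 0 = -1
Det delta = entry_delta * cofactor = -1 * -5 = 5

Answer: 5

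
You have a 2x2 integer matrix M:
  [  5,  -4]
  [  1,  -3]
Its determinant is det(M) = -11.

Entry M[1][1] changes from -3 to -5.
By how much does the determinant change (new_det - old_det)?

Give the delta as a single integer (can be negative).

Cofactor C_11 = 5
Entry delta = -5 - -3 = -2
Det delta = entry_delta * cofactor = -2 * 5 = -10

Answer: -10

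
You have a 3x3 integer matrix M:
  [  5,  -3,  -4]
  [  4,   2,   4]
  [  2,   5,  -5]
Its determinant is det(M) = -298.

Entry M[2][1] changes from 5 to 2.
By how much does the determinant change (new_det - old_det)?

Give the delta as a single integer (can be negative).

Cofactor C_21 = -36
Entry delta = 2 - 5 = -3
Det delta = entry_delta * cofactor = -3 * -36 = 108

Answer: 108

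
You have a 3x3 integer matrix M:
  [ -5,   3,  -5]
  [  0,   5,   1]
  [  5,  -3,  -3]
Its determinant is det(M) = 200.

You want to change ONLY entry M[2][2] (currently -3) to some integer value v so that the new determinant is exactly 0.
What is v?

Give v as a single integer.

Answer: 5

Derivation:
det is linear in entry M[2][2]: det = old_det + (v - -3) * C_22
Cofactor C_22 = -25
Want det = 0: 200 + (v - -3) * -25 = 0
  (v - -3) = -200 / -25 = 8
  v = -3 + (8) = 5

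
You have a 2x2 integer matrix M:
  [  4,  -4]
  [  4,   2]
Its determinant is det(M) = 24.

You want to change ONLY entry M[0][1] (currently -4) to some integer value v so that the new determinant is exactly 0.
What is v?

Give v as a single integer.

Answer: 2

Derivation:
det is linear in entry M[0][1]: det = old_det + (v - -4) * C_01
Cofactor C_01 = -4
Want det = 0: 24 + (v - -4) * -4 = 0
  (v - -4) = -24 / -4 = 6
  v = -4 + (6) = 2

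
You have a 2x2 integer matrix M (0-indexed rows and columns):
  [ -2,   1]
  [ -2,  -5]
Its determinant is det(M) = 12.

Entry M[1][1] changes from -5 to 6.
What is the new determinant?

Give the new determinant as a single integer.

Answer: -10

Derivation:
det is linear in row 1: changing M[1][1] by delta changes det by delta * cofactor(1,1).
Cofactor C_11 = (-1)^(1+1) * minor(1,1) = -2
Entry delta = 6 - -5 = 11
Det delta = 11 * -2 = -22
New det = 12 + -22 = -10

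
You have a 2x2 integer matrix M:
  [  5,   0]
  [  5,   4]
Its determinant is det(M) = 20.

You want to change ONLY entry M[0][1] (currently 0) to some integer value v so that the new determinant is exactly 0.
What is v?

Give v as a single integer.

Answer: 4

Derivation:
det is linear in entry M[0][1]: det = old_det + (v - 0) * C_01
Cofactor C_01 = -5
Want det = 0: 20 + (v - 0) * -5 = 0
  (v - 0) = -20 / -5 = 4
  v = 0 + (4) = 4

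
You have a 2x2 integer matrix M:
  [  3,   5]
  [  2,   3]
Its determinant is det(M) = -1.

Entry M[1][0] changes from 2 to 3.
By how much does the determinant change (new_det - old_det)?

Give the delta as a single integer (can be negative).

Cofactor C_10 = -5
Entry delta = 3 - 2 = 1
Det delta = entry_delta * cofactor = 1 * -5 = -5

Answer: -5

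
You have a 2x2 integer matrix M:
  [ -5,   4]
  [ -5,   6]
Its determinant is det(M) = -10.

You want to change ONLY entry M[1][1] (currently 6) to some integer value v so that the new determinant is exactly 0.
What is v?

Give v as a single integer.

det is linear in entry M[1][1]: det = old_det + (v - 6) * C_11
Cofactor C_11 = -5
Want det = 0: -10 + (v - 6) * -5 = 0
  (v - 6) = 10 / -5 = -2
  v = 6 + (-2) = 4

Answer: 4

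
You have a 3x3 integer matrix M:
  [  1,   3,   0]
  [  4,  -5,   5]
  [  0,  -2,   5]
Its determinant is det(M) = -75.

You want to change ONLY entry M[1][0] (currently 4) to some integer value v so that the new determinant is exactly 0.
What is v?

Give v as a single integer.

det is linear in entry M[1][0]: det = old_det + (v - 4) * C_10
Cofactor C_10 = -15
Want det = 0: -75 + (v - 4) * -15 = 0
  (v - 4) = 75 / -15 = -5
  v = 4 + (-5) = -1

Answer: -1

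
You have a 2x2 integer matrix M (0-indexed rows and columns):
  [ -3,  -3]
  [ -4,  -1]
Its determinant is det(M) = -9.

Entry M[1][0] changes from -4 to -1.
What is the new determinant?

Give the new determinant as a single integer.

Answer: 0

Derivation:
det is linear in row 1: changing M[1][0] by delta changes det by delta * cofactor(1,0).
Cofactor C_10 = (-1)^(1+0) * minor(1,0) = 3
Entry delta = -1 - -4 = 3
Det delta = 3 * 3 = 9
New det = -9 + 9 = 0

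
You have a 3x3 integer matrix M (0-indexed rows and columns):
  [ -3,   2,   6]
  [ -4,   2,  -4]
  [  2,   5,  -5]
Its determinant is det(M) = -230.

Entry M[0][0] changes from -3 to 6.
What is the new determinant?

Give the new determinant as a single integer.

det is linear in row 0: changing M[0][0] by delta changes det by delta * cofactor(0,0).
Cofactor C_00 = (-1)^(0+0) * minor(0,0) = 10
Entry delta = 6 - -3 = 9
Det delta = 9 * 10 = 90
New det = -230 + 90 = -140

Answer: -140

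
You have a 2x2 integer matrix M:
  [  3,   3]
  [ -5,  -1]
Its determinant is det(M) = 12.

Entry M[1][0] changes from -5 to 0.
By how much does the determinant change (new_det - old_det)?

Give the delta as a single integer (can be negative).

Answer: -15

Derivation:
Cofactor C_10 = -3
Entry delta = 0 - -5 = 5
Det delta = entry_delta * cofactor = 5 * -3 = -15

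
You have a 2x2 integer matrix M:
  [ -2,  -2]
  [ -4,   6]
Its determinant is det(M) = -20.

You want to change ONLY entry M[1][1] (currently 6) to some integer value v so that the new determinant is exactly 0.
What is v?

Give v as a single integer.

det is linear in entry M[1][1]: det = old_det + (v - 6) * C_11
Cofactor C_11 = -2
Want det = 0: -20 + (v - 6) * -2 = 0
  (v - 6) = 20 / -2 = -10
  v = 6 + (-10) = -4

Answer: -4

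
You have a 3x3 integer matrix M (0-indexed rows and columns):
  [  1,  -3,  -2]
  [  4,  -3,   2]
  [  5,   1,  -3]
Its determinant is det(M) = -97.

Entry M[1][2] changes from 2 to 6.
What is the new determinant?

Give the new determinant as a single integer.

Answer: -161

Derivation:
det is linear in row 1: changing M[1][2] by delta changes det by delta * cofactor(1,2).
Cofactor C_12 = (-1)^(1+2) * minor(1,2) = -16
Entry delta = 6 - 2 = 4
Det delta = 4 * -16 = -64
New det = -97 + -64 = -161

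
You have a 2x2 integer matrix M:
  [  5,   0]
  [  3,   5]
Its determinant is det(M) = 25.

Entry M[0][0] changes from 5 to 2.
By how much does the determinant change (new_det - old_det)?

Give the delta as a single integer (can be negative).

Answer: -15

Derivation:
Cofactor C_00 = 5
Entry delta = 2 - 5 = -3
Det delta = entry_delta * cofactor = -3 * 5 = -15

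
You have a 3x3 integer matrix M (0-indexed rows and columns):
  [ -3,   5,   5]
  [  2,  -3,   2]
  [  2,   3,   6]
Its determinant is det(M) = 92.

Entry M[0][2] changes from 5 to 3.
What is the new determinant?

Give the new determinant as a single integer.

Answer: 68

Derivation:
det is linear in row 0: changing M[0][2] by delta changes det by delta * cofactor(0,2).
Cofactor C_02 = (-1)^(0+2) * minor(0,2) = 12
Entry delta = 3 - 5 = -2
Det delta = -2 * 12 = -24
New det = 92 + -24 = 68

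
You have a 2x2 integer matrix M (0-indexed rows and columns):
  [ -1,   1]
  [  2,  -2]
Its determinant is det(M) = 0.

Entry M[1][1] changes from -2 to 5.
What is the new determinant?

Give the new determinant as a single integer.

det is linear in row 1: changing M[1][1] by delta changes det by delta * cofactor(1,1).
Cofactor C_11 = (-1)^(1+1) * minor(1,1) = -1
Entry delta = 5 - -2 = 7
Det delta = 7 * -1 = -7
New det = 0 + -7 = -7

Answer: -7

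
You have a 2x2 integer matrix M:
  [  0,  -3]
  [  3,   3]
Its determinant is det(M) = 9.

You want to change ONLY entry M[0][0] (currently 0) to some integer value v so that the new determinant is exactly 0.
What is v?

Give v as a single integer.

det is linear in entry M[0][0]: det = old_det + (v - 0) * C_00
Cofactor C_00 = 3
Want det = 0: 9 + (v - 0) * 3 = 0
  (v - 0) = -9 / 3 = -3
  v = 0 + (-3) = -3

Answer: -3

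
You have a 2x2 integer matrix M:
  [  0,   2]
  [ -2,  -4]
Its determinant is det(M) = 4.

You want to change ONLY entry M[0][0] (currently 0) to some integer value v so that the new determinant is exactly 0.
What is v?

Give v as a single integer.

Answer: 1

Derivation:
det is linear in entry M[0][0]: det = old_det + (v - 0) * C_00
Cofactor C_00 = -4
Want det = 0: 4 + (v - 0) * -4 = 0
  (v - 0) = -4 / -4 = 1
  v = 0 + (1) = 1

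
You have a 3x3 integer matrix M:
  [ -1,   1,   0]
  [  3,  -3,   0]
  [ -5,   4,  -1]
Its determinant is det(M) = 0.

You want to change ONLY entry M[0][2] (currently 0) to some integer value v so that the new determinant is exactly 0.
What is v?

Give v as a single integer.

det is linear in entry M[0][2]: det = old_det + (v - 0) * C_02
Cofactor C_02 = -3
Want det = 0: 0 + (v - 0) * -3 = 0
  (v - 0) = 0 / -3 = 0
  v = 0 + (0) = 0

Answer: 0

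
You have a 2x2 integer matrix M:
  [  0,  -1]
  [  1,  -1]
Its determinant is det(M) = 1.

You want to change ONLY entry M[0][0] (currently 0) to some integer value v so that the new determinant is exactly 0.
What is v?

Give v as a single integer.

det is linear in entry M[0][0]: det = old_det + (v - 0) * C_00
Cofactor C_00 = -1
Want det = 0: 1 + (v - 0) * -1 = 0
  (v - 0) = -1 / -1 = 1
  v = 0 + (1) = 1

Answer: 1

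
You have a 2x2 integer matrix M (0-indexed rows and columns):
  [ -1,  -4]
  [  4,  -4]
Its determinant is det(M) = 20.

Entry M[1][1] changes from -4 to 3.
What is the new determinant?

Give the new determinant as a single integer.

det is linear in row 1: changing M[1][1] by delta changes det by delta * cofactor(1,1).
Cofactor C_11 = (-1)^(1+1) * minor(1,1) = -1
Entry delta = 3 - -4 = 7
Det delta = 7 * -1 = -7
New det = 20 + -7 = 13

Answer: 13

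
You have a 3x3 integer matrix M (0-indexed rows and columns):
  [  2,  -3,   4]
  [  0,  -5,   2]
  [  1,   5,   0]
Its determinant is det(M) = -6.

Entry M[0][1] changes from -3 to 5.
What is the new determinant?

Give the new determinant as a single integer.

Answer: 10

Derivation:
det is linear in row 0: changing M[0][1] by delta changes det by delta * cofactor(0,1).
Cofactor C_01 = (-1)^(0+1) * minor(0,1) = 2
Entry delta = 5 - -3 = 8
Det delta = 8 * 2 = 16
New det = -6 + 16 = 10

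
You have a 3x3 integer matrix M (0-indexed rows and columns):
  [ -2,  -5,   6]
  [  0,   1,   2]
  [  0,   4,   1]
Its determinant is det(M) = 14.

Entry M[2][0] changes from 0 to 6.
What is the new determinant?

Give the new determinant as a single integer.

det is linear in row 2: changing M[2][0] by delta changes det by delta * cofactor(2,0).
Cofactor C_20 = (-1)^(2+0) * minor(2,0) = -16
Entry delta = 6 - 0 = 6
Det delta = 6 * -16 = -96
New det = 14 + -96 = -82

Answer: -82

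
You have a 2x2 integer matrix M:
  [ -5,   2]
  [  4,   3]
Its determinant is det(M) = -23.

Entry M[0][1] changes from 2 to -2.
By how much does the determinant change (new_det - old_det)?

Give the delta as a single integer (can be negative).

Cofactor C_01 = -4
Entry delta = -2 - 2 = -4
Det delta = entry_delta * cofactor = -4 * -4 = 16

Answer: 16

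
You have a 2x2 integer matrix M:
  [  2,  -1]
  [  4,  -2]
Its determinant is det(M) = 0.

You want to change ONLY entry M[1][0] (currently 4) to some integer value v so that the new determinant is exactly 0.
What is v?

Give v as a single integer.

det is linear in entry M[1][0]: det = old_det + (v - 4) * C_10
Cofactor C_10 = 1
Want det = 0: 0 + (v - 4) * 1 = 0
  (v - 4) = 0 / 1 = 0
  v = 4 + (0) = 4

Answer: 4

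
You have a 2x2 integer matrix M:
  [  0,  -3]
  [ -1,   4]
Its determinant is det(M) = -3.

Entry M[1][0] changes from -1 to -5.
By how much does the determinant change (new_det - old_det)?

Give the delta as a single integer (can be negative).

Cofactor C_10 = 3
Entry delta = -5 - -1 = -4
Det delta = entry_delta * cofactor = -4 * 3 = -12

Answer: -12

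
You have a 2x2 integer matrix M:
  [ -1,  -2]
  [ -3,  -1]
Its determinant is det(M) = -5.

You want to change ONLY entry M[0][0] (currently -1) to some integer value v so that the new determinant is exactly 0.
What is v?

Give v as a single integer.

Answer: -6

Derivation:
det is linear in entry M[0][0]: det = old_det + (v - -1) * C_00
Cofactor C_00 = -1
Want det = 0: -5 + (v - -1) * -1 = 0
  (v - -1) = 5 / -1 = -5
  v = -1 + (-5) = -6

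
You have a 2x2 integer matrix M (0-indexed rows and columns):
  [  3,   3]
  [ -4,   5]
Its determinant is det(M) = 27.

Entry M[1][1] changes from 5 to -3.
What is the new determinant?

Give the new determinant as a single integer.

det is linear in row 1: changing M[1][1] by delta changes det by delta * cofactor(1,1).
Cofactor C_11 = (-1)^(1+1) * minor(1,1) = 3
Entry delta = -3 - 5 = -8
Det delta = -8 * 3 = -24
New det = 27 + -24 = 3

Answer: 3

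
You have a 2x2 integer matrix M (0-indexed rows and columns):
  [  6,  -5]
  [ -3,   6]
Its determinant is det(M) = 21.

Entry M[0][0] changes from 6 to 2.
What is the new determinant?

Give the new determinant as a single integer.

Answer: -3

Derivation:
det is linear in row 0: changing M[0][0] by delta changes det by delta * cofactor(0,0).
Cofactor C_00 = (-1)^(0+0) * minor(0,0) = 6
Entry delta = 2 - 6 = -4
Det delta = -4 * 6 = -24
New det = 21 + -24 = -3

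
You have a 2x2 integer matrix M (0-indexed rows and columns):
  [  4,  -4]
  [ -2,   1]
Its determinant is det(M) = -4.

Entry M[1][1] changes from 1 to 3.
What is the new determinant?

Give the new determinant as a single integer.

Answer: 4

Derivation:
det is linear in row 1: changing M[1][1] by delta changes det by delta * cofactor(1,1).
Cofactor C_11 = (-1)^(1+1) * minor(1,1) = 4
Entry delta = 3 - 1 = 2
Det delta = 2 * 4 = 8
New det = -4 + 8 = 4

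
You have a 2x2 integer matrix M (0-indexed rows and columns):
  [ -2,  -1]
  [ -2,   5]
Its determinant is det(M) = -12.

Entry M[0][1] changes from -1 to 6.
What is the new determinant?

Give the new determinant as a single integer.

Answer: 2

Derivation:
det is linear in row 0: changing M[0][1] by delta changes det by delta * cofactor(0,1).
Cofactor C_01 = (-1)^(0+1) * minor(0,1) = 2
Entry delta = 6 - -1 = 7
Det delta = 7 * 2 = 14
New det = -12 + 14 = 2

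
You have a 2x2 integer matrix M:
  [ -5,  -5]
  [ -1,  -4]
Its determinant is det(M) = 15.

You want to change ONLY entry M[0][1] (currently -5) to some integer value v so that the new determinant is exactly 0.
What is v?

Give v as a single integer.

Answer: -20

Derivation:
det is linear in entry M[0][1]: det = old_det + (v - -5) * C_01
Cofactor C_01 = 1
Want det = 0: 15 + (v - -5) * 1 = 0
  (v - -5) = -15 / 1 = -15
  v = -5 + (-15) = -20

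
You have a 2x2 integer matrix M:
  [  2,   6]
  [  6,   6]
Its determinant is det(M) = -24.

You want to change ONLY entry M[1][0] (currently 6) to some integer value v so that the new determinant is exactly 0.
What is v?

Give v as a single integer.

det is linear in entry M[1][0]: det = old_det + (v - 6) * C_10
Cofactor C_10 = -6
Want det = 0: -24 + (v - 6) * -6 = 0
  (v - 6) = 24 / -6 = -4
  v = 6 + (-4) = 2

Answer: 2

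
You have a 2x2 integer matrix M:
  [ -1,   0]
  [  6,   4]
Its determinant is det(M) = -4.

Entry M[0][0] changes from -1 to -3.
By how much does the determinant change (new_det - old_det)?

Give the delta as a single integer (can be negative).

Answer: -8

Derivation:
Cofactor C_00 = 4
Entry delta = -3 - -1 = -2
Det delta = entry_delta * cofactor = -2 * 4 = -8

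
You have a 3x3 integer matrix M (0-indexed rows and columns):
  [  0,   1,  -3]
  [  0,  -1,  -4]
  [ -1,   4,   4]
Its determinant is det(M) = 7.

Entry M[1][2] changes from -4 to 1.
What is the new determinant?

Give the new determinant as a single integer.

Answer: 2

Derivation:
det is linear in row 1: changing M[1][2] by delta changes det by delta * cofactor(1,2).
Cofactor C_12 = (-1)^(1+2) * minor(1,2) = -1
Entry delta = 1 - -4 = 5
Det delta = 5 * -1 = -5
New det = 7 + -5 = 2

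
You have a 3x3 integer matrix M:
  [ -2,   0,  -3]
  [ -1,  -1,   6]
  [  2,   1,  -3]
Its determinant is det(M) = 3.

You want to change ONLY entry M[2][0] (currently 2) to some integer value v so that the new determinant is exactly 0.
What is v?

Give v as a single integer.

det is linear in entry M[2][0]: det = old_det + (v - 2) * C_20
Cofactor C_20 = -3
Want det = 0: 3 + (v - 2) * -3 = 0
  (v - 2) = -3 / -3 = 1
  v = 2 + (1) = 3

Answer: 3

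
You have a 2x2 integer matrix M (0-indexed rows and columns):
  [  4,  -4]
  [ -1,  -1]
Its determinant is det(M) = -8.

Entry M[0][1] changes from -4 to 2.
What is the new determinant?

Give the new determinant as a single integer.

Answer: -2

Derivation:
det is linear in row 0: changing M[0][1] by delta changes det by delta * cofactor(0,1).
Cofactor C_01 = (-1)^(0+1) * minor(0,1) = 1
Entry delta = 2 - -4 = 6
Det delta = 6 * 1 = 6
New det = -8 + 6 = -2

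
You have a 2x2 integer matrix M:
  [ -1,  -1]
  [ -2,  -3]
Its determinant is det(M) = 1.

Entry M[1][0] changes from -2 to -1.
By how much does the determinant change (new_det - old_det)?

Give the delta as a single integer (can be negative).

Answer: 1

Derivation:
Cofactor C_10 = 1
Entry delta = -1 - -2 = 1
Det delta = entry_delta * cofactor = 1 * 1 = 1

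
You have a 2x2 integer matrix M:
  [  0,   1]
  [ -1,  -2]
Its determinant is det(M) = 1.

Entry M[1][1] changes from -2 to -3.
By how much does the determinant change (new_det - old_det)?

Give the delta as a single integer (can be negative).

Answer: 0

Derivation:
Cofactor C_11 = 0
Entry delta = -3 - -2 = -1
Det delta = entry_delta * cofactor = -1 * 0 = 0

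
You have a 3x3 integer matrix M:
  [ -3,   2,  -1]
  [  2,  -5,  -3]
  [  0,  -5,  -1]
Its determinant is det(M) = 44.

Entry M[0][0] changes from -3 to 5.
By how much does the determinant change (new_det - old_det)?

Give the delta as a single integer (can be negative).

Answer: -80

Derivation:
Cofactor C_00 = -10
Entry delta = 5 - -3 = 8
Det delta = entry_delta * cofactor = 8 * -10 = -80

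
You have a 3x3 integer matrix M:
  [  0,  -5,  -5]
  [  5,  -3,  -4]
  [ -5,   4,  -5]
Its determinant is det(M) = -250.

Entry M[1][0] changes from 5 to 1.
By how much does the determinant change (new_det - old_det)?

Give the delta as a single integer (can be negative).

Cofactor C_10 = -45
Entry delta = 1 - 5 = -4
Det delta = entry_delta * cofactor = -4 * -45 = 180

Answer: 180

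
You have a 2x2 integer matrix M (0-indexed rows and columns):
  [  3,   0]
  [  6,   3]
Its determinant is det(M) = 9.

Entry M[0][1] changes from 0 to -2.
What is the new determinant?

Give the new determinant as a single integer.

Answer: 21

Derivation:
det is linear in row 0: changing M[0][1] by delta changes det by delta * cofactor(0,1).
Cofactor C_01 = (-1)^(0+1) * minor(0,1) = -6
Entry delta = -2 - 0 = -2
Det delta = -2 * -6 = 12
New det = 9 + 12 = 21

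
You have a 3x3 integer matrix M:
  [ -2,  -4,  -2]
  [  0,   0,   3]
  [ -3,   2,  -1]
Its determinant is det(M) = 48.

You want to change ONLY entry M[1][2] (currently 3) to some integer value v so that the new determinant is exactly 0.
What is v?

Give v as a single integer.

det is linear in entry M[1][2]: det = old_det + (v - 3) * C_12
Cofactor C_12 = 16
Want det = 0: 48 + (v - 3) * 16 = 0
  (v - 3) = -48 / 16 = -3
  v = 3 + (-3) = 0

Answer: 0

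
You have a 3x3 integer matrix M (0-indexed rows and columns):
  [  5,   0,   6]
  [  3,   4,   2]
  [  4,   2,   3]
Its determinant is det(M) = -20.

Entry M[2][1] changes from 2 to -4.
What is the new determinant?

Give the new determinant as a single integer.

det is linear in row 2: changing M[2][1] by delta changes det by delta * cofactor(2,1).
Cofactor C_21 = (-1)^(2+1) * minor(2,1) = 8
Entry delta = -4 - 2 = -6
Det delta = -6 * 8 = -48
New det = -20 + -48 = -68

Answer: -68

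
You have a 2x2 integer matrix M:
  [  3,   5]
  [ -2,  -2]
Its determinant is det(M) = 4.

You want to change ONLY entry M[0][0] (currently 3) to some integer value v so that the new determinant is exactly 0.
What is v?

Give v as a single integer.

det is linear in entry M[0][0]: det = old_det + (v - 3) * C_00
Cofactor C_00 = -2
Want det = 0: 4 + (v - 3) * -2 = 0
  (v - 3) = -4 / -2 = 2
  v = 3 + (2) = 5

Answer: 5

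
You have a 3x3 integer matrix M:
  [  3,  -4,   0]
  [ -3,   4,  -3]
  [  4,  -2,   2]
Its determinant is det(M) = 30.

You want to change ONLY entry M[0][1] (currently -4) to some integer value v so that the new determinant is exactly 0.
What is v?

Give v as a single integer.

Answer: 1

Derivation:
det is linear in entry M[0][1]: det = old_det + (v - -4) * C_01
Cofactor C_01 = -6
Want det = 0: 30 + (v - -4) * -6 = 0
  (v - -4) = -30 / -6 = 5
  v = -4 + (5) = 1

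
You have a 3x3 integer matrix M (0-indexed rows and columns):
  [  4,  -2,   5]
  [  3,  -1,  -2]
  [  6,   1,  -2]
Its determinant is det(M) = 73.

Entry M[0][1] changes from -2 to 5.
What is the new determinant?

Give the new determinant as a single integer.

det is linear in row 0: changing M[0][1] by delta changes det by delta * cofactor(0,1).
Cofactor C_01 = (-1)^(0+1) * minor(0,1) = -6
Entry delta = 5 - -2 = 7
Det delta = 7 * -6 = -42
New det = 73 + -42 = 31

Answer: 31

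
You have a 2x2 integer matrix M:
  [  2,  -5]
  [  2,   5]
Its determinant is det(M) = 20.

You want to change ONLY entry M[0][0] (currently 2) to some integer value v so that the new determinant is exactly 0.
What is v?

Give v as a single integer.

det is linear in entry M[0][0]: det = old_det + (v - 2) * C_00
Cofactor C_00 = 5
Want det = 0: 20 + (v - 2) * 5 = 0
  (v - 2) = -20 / 5 = -4
  v = 2 + (-4) = -2

Answer: -2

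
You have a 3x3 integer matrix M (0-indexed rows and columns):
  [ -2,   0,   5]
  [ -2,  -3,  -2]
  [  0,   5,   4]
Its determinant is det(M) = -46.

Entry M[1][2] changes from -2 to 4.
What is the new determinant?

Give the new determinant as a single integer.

Answer: 14

Derivation:
det is linear in row 1: changing M[1][2] by delta changes det by delta * cofactor(1,2).
Cofactor C_12 = (-1)^(1+2) * minor(1,2) = 10
Entry delta = 4 - -2 = 6
Det delta = 6 * 10 = 60
New det = -46 + 60 = 14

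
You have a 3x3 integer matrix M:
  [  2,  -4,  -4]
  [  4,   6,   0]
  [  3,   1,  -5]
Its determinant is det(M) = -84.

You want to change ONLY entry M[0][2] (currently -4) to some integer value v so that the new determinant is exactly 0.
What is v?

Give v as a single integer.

Answer: -10

Derivation:
det is linear in entry M[0][2]: det = old_det + (v - -4) * C_02
Cofactor C_02 = -14
Want det = 0: -84 + (v - -4) * -14 = 0
  (v - -4) = 84 / -14 = -6
  v = -4 + (-6) = -10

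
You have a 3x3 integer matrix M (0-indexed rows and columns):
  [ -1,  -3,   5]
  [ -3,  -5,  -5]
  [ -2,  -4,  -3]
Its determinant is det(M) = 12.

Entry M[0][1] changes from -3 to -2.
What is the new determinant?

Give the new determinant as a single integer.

det is linear in row 0: changing M[0][1] by delta changes det by delta * cofactor(0,1).
Cofactor C_01 = (-1)^(0+1) * minor(0,1) = 1
Entry delta = -2 - -3 = 1
Det delta = 1 * 1 = 1
New det = 12 + 1 = 13

Answer: 13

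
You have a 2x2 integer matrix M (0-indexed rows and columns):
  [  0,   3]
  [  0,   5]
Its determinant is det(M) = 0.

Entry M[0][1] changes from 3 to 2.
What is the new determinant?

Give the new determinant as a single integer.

Answer: 0

Derivation:
det is linear in row 0: changing M[0][1] by delta changes det by delta * cofactor(0,1).
Cofactor C_01 = (-1)^(0+1) * minor(0,1) = 0
Entry delta = 2 - 3 = -1
Det delta = -1 * 0 = 0
New det = 0 + 0 = 0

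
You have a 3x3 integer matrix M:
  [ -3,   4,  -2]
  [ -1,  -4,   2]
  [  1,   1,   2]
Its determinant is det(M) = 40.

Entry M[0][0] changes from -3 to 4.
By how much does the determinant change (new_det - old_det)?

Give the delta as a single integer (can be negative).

Answer: -70

Derivation:
Cofactor C_00 = -10
Entry delta = 4 - -3 = 7
Det delta = entry_delta * cofactor = 7 * -10 = -70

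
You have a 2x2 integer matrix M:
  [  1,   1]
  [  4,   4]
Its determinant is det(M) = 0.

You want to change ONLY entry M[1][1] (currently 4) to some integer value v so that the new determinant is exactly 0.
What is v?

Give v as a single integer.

Answer: 4

Derivation:
det is linear in entry M[1][1]: det = old_det + (v - 4) * C_11
Cofactor C_11 = 1
Want det = 0: 0 + (v - 4) * 1 = 0
  (v - 4) = 0 / 1 = 0
  v = 4 + (0) = 4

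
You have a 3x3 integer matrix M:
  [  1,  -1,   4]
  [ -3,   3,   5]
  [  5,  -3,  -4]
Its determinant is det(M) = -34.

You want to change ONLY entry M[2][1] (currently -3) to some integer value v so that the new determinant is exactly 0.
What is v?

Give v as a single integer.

det is linear in entry M[2][1]: det = old_det + (v - -3) * C_21
Cofactor C_21 = -17
Want det = 0: -34 + (v - -3) * -17 = 0
  (v - -3) = 34 / -17 = -2
  v = -3 + (-2) = -5

Answer: -5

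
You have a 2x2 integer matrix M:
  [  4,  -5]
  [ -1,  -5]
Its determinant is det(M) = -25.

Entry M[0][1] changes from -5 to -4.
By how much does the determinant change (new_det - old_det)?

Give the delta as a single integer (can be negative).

Cofactor C_01 = 1
Entry delta = -4 - -5 = 1
Det delta = entry_delta * cofactor = 1 * 1 = 1

Answer: 1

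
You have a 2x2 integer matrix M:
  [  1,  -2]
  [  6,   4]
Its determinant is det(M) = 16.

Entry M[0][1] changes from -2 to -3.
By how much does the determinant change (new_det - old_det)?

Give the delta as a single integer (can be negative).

Answer: 6

Derivation:
Cofactor C_01 = -6
Entry delta = -3 - -2 = -1
Det delta = entry_delta * cofactor = -1 * -6 = 6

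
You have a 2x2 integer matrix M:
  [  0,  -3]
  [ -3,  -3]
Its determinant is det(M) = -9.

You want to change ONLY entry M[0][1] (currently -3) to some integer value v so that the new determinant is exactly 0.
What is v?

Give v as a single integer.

Answer: 0

Derivation:
det is linear in entry M[0][1]: det = old_det + (v - -3) * C_01
Cofactor C_01 = 3
Want det = 0: -9 + (v - -3) * 3 = 0
  (v - -3) = 9 / 3 = 3
  v = -3 + (3) = 0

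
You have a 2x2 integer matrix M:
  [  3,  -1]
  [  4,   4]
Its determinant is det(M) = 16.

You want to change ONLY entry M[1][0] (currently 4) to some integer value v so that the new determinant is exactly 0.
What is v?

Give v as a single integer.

Answer: -12

Derivation:
det is linear in entry M[1][0]: det = old_det + (v - 4) * C_10
Cofactor C_10 = 1
Want det = 0: 16 + (v - 4) * 1 = 0
  (v - 4) = -16 / 1 = -16
  v = 4 + (-16) = -12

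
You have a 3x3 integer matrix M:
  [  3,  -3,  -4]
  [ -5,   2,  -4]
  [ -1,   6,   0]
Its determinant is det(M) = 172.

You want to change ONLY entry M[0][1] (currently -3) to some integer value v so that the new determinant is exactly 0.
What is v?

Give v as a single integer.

Answer: -46

Derivation:
det is linear in entry M[0][1]: det = old_det + (v - -3) * C_01
Cofactor C_01 = 4
Want det = 0: 172 + (v - -3) * 4 = 0
  (v - -3) = -172 / 4 = -43
  v = -3 + (-43) = -46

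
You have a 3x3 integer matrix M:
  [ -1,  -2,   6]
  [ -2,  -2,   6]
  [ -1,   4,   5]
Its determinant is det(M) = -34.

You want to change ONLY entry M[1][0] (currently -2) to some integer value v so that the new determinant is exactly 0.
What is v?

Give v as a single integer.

det is linear in entry M[1][0]: det = old_det + (v - -2) * C_10
Cofactor C_10 = 34
Want det = 0: -34 + (v - -2) * 34 = 0
  (v - -2) = 34 / 34 = 1
  v = -2 + (1) = -1

Answer: -1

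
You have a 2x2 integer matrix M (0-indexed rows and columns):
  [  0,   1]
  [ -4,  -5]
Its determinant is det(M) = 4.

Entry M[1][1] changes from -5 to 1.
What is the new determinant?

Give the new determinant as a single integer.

Answer: 4

Derivation:
det is linear in row 1: changing M[1][1] by delta changes det by delta * cofactor(1,1).
Cofactor C_11 = (-1)^(1+1) * minor(1,1) = 0
Entry delta = 1 - -5 = 6
Det delta = 6 * 0 = 0
New det = 4 + 0 = 4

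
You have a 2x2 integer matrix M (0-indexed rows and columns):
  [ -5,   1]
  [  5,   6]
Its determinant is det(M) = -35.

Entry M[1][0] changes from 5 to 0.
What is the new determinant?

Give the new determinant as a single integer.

det is linear in row 1: changing M[1][0] by delta changes det by delta * cofactor(1,0).
Cofactor C_10 = (-1)^(1+0) * minor(1,0) = -1
Entry delta = 0 - 5 = -5
Det delta = -5 * -1 = 5
New det = -35 + 5 = -30

Answer: -30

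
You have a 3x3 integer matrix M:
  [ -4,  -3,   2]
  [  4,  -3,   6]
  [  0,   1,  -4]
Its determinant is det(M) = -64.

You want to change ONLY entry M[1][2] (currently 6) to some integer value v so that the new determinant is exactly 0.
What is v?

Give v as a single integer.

Answer: 22

Derivation:
det is linear in entry M[1][2]: det = old_det + (v - 6) * C_12
Cofactor C_12 = 4
Want det = 0: -64 + (v - 6) * 4 = 0
  (v - 6) = 64 / 4 = 16
  v = 6 + (16) = 22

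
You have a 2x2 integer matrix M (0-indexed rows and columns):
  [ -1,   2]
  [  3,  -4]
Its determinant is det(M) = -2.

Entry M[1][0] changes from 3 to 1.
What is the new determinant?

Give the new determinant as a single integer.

Answer: 2

Derivation:
det is linear in row 1: changing M[1][0] by delta changes det by delta * cofactor(1,0).
Cofactor C_10 = (-1)^(1+0) * minor(1,0) = -2
Entry delta = 1 - 3 = -2
Det delta = -2 * -2 = 4
New det = -2 + 4 = 2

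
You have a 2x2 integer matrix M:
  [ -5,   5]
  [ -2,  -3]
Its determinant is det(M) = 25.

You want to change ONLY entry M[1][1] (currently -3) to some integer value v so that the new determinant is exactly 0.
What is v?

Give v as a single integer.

Answer: 2

Derivation:
det is linear in entry M[1][1]: det = old_det + (v - -3) * C_11
Cofactor C_11 = -5
Want det = 0: 25 + (v - -3) * -5 = 0
  (v - -3) = -25 / -5 = 5
  v = -3 + (5) = 2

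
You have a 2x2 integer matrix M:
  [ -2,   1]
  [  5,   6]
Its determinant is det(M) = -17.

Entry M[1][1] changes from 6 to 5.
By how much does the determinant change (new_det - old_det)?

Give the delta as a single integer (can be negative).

Answer: 2

Derivation:
Cofactor C_11 = -2
Entry delta = 5 - 6 = -1
Det delta = entry_delta * cofactor = -1 * -2 = 2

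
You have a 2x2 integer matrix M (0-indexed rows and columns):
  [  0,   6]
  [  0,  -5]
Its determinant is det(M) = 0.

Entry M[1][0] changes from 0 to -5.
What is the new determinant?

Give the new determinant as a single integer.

det is linear in row 1: changing M[1][0] by delta changes det by delta * cofactor(1,0).
Cofactor C_10 = (-1)^(1+0) * minor(1,0) = -6
Entry delta = -5 - 0 = -5
Det delta = -5 * -6 = 30
New det = 0 + 30 = 30

Answer: 30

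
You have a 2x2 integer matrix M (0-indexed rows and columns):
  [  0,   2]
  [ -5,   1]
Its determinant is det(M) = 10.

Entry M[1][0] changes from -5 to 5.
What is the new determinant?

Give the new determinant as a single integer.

Answer: -10

Derivation:
det is linear in row 1: changing M[1][0] by delta changes det by delta * cofactor(1,0).
Cofactor C_10 = (-1)^(1+0) * minor(1,0) = -2
Entry delta = 5 - -5 = 10
Det delta = 10 * -2 = -20
New det = 10 + -20 = -10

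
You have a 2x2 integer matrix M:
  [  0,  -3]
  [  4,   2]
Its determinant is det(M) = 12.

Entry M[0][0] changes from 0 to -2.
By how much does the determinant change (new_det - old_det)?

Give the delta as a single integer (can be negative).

Answer: -4

Derivation:
Cofactor C_00 = 2
Entry delta = -2 - 0 = -2
Det delta = entry_delta * cofactor = -2 * 2 = -4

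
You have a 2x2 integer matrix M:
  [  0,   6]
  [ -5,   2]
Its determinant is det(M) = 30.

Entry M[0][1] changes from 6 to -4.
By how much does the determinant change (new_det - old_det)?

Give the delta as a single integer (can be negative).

Cofactor C_01 = 5
Entry delta = -4 - 6 = -10
Det delta = entry_delta * cofactor = -10 * 5 = -50

Answer: -50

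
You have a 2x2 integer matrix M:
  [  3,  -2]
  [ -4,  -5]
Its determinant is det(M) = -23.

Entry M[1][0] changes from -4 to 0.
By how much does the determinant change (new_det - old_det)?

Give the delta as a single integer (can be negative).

Answer: 8

Derivation:
Cofactor C_10 = 2
Entry delta = 0 - -4 = 4
Det delta = entry_delta * cofactor = 4 * 2 = 8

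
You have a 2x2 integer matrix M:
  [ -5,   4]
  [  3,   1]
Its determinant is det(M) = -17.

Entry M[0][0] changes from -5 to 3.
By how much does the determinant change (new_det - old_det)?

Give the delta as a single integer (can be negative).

Cofactor C_00 = 1
Entry delta = 3 - -5 = 8
Det delta = entry_delta * cofactor = 8 * 1 = 8

Answer: 8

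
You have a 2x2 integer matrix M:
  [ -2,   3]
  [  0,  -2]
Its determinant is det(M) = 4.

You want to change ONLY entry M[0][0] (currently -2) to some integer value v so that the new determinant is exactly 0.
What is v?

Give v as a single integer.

det is linear in entry M[0][0]: det = old_det + (v - -2) * C_00
Cofactor C_00 = -2
Want det = 0: 4 + (v - -2) * -2 = 0
  (v - -2) = -4 / -2 = 2
  v = -2 + (2) = 0

Answer: 0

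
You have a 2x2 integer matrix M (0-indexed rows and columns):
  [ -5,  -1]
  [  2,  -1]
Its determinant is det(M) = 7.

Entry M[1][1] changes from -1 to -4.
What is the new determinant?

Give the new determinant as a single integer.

det is linear in row 1: changing M[1][1] by delta changes det by delta * cofactor(1,1).
Cofactor C_11 = (-1)^(1+1) * minor(1,1) = -5
Entry delta = -4 - -1 = -3
Det delta = -3 * -5 = 15
New det = 7 + 15 = 22

Answer: 22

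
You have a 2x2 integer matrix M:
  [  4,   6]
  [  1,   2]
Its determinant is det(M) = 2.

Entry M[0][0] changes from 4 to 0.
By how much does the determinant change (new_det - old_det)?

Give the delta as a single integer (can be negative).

Answer: -8

Derivation:
Cofactor C_00 = 2
Entry delta = 0 - 4 = -4
Det delta = entry_delta * cofactor = -4 * 2 = -8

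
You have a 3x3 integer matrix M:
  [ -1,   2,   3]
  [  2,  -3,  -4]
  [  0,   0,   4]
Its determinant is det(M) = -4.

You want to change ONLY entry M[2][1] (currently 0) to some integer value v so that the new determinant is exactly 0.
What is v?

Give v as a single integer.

det is linear in entry M[2][1]: det = old_det + (v - 0) * C_21
Cofactor C_21 = 2
Want det = 0: -4 + (v - 0) * 2 = 0
  (v - 0) = 4 / 2 = 2
  v = 0 + (2) = 2

Answer: 2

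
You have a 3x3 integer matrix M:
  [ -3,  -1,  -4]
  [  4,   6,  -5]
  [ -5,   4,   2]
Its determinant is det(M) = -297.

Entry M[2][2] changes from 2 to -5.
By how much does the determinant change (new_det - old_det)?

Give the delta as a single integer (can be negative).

Answer: 98

Derivation:
Cofactor C_22 = -14
Entry delta = -5 - 2 = -7
Det delta = entry_delta * cofactor = -7 * -14 = 98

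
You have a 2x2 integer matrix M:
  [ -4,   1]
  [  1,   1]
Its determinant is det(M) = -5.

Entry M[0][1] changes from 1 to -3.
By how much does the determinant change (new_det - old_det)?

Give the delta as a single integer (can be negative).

Cofactor C_01 = -1
Entry delta = -3 - 1 = -4
Det delta = entry_delta * cofactor = -4 * -1 = 4

Answer: 4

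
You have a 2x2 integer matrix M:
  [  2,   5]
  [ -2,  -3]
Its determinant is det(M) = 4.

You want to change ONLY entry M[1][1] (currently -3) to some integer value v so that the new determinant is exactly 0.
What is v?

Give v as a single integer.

Answer: -5

Derivation:
det is linear in entry M[1][1]: det = old_det + (v - -3) * C_11
Cofactor C_11 = 2
Want det = 0: 4 + (v - -3) * 2 = 0
  (v - -3) = -4 / 2 = -2
  v = -3 + (-2) = -5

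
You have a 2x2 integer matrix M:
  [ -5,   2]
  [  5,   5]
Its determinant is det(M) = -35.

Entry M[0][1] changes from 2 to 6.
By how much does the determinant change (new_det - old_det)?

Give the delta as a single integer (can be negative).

Answer: -20

Derivation:
Cofactor C_01 = -5
Entry delta = 6 - 2 = 4
Det delta = entry_delta * cofactor = 4 * -5 = -20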